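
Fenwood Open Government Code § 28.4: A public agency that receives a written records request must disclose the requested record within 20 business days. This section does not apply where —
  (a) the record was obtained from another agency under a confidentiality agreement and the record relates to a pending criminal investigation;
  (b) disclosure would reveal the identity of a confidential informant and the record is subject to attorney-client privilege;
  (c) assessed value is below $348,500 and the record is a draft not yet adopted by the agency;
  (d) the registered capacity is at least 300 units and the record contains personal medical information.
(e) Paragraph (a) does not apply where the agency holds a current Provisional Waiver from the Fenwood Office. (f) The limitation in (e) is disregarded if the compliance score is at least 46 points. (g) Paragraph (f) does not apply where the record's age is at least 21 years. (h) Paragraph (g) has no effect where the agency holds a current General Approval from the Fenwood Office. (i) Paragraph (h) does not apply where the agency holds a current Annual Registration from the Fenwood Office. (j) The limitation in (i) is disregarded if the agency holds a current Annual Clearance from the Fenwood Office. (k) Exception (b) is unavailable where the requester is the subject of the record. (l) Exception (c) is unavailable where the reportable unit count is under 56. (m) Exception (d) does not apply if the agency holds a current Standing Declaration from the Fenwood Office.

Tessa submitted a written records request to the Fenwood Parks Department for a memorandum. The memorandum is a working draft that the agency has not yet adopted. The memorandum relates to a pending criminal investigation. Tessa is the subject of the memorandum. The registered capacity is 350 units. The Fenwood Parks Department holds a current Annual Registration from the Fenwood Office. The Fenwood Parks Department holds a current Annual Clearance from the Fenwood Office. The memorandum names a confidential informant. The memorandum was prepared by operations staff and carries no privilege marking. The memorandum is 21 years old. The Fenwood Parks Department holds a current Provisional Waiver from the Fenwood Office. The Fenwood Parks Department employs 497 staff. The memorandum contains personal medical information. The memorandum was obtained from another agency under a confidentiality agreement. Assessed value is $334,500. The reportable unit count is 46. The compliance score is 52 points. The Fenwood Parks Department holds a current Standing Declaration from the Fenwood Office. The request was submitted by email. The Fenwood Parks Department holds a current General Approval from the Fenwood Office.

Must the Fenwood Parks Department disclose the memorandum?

All of (a)'s requirements are met (the memorandum was obtained under a confidentiality agreement; the memorandum relates to a pending investigation). Applying paragraphs (e)–(j): (e) would limit (a) — a current Provisional Waiver is held — but (f) sets (e) aside: (f) operates against (e): the compliance score is 52 points, meeting the 46 points threshold. (g) would limit (f) — the record's age is 21 years, meeting the 21 years threshold — but (h) sets (g) aside: (h) operates against (g): a current General Approval is held. (i) would limit (h) — a current Annual Registration is held — but (j) sets (i) aside: (j) operates against (i): a current Annual Clearance is held. Exception (a) stands.
Exception (b) requires that the record is subject to attorney-client privilege; but the memorandum carries no privilege marking, so (b) is unavailable.
Exception (c)'s conditions are all satisfied: assessed value is $334,500, below the $348,500 limit; the memorandum is an unadopted draft. But: (l) is triggered — the reportable unit count is 46, under the 56 limit. Exception (c) does not apply.
Exception (d): the registered capacity is 350 units, meeting the 300 units threshold; the memorandum contains personal medical information — every condition holds. But: (m) applies — a current Standing Declaration is held. So (d) is unavailable.

No — exception (a) applies; the Fenwood Parks Department is not required to disclose the memorandum.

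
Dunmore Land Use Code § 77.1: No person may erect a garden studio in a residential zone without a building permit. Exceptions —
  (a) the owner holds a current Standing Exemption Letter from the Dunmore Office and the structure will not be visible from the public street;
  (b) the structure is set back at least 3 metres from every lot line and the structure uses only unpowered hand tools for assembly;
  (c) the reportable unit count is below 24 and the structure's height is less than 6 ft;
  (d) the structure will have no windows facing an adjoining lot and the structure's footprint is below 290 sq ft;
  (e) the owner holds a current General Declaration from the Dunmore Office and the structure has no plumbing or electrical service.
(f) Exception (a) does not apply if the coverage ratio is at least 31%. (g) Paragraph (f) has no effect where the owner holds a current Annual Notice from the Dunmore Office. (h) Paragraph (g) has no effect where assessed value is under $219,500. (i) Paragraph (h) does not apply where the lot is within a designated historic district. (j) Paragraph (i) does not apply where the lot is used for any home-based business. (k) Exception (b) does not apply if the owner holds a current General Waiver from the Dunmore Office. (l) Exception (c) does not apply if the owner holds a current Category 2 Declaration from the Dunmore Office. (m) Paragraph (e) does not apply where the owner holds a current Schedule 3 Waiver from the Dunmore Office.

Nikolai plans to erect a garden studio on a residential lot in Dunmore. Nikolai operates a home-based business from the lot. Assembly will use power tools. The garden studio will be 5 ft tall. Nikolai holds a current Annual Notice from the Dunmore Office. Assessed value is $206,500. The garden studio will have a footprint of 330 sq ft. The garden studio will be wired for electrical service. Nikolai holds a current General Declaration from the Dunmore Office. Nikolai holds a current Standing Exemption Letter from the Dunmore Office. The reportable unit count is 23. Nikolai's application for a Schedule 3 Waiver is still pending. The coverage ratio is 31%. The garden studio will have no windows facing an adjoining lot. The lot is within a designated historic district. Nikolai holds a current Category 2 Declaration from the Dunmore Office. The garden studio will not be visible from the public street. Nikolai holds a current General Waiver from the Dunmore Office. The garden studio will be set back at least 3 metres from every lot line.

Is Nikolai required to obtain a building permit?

Exception (a) is satisfied on its face — a current Standing Exemption Letter is held; the structure will not be visible from the street. However, paragraphs (f)–(j) must be considered: (f) operates against (a): the coverage ratio is 31%, meeting the 31% threshold. (g) is triggered (a current Annual Notice is held), but is set aside by (h): (h) operates — assessed value is $206,500, under the $219,500 limit. (i) is triggered (the lot is in a historic district), but is itself disapplied by (j): (j) applies — a home-based business operates on the lot. (a) is therefore removed.
Exception (b) fails — assembly uses power tools.
All of (c)'s requirements are met (the reportable unit count is 23, below the 24 limit; the structure's height is 5 ft, less than the 6 ft limit). However, paragraph (l) must be considered: (l) is engaged — a current Category 2 Declaration is held. (c) is therefore removed.
Exception (d) does not apply: the structure's footprint is 330 sq ft, not below 290 sq ft.
Exception (e) requires that the structure has no plumbing or electrical service; but electrical service is planned, so (e) is unavailable.
No exception applies. The general rule governs.

Yes — Nikolai must obtain a building permit.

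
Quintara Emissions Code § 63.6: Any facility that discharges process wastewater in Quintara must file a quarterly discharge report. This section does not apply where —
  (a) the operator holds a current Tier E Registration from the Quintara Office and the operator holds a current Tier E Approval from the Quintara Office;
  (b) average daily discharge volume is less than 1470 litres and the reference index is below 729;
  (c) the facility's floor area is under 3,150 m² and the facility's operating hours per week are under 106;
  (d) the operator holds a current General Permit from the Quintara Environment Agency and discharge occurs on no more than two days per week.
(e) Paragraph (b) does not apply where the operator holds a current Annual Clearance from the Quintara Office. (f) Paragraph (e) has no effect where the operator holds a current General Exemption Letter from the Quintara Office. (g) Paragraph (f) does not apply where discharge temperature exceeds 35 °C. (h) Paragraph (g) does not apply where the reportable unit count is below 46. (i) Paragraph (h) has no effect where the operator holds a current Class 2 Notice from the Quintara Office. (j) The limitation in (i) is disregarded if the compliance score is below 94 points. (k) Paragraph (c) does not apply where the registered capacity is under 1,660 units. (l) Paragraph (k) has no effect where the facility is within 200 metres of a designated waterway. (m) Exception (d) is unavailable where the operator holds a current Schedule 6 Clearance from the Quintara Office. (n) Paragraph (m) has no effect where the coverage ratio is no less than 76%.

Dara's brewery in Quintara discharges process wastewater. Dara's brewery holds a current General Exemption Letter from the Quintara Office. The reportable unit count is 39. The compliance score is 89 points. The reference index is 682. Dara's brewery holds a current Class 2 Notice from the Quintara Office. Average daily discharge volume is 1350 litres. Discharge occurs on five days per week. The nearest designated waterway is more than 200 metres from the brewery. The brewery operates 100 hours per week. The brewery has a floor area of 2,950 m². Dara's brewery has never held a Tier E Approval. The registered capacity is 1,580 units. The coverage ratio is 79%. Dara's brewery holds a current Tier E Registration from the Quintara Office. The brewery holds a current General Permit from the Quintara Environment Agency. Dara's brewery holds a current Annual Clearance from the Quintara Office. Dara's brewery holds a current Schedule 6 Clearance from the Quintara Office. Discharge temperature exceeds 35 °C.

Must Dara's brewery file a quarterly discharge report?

No — exception (b) applies; Dara's brewery is not required to file a quarterly discharge report.

Exception (a) fails — there is no Tier E Approval in force.
All of (b)'s requirements are met (average daily discharge volume is 1350 litres, less than the 1470 litres limit; the reference index is 682, below the 729 limit). Considering the limiting provisions: (e) operates (a current Annual Clearance is held), but is overridden by (f): (f) operates against (e): a current General Exemption Letter is held. (g) applies (discharge temperature exceeds 35 °C), but is itself disapplied by (h): (h) operates against (g): the reportable unit count is 39, below the 46 limit. (i) would limit (h) — a current Class 2 Notice is held — but (j) sets (i) aside: (j) operates against (i): the compliance score is 89 points, below the 94 points limit. So (b) applies.
All of (c)'s requirements are met (the facility's floor area is 2,950 m², under the 3,150 m² limit; the facility's operating hours per week are 100, under the 106 limit). Turning to paragraphs (k)–(l): (k) operates against (c): the registered capacity is 1,580 units, under the 1,660 units limit. (l), which would lift (k), does not operate here — the brewery is more than 200 m from any designated waterway. So (c) is unavailable.
Exception (d) does not apply: discharge occurs on five days per week.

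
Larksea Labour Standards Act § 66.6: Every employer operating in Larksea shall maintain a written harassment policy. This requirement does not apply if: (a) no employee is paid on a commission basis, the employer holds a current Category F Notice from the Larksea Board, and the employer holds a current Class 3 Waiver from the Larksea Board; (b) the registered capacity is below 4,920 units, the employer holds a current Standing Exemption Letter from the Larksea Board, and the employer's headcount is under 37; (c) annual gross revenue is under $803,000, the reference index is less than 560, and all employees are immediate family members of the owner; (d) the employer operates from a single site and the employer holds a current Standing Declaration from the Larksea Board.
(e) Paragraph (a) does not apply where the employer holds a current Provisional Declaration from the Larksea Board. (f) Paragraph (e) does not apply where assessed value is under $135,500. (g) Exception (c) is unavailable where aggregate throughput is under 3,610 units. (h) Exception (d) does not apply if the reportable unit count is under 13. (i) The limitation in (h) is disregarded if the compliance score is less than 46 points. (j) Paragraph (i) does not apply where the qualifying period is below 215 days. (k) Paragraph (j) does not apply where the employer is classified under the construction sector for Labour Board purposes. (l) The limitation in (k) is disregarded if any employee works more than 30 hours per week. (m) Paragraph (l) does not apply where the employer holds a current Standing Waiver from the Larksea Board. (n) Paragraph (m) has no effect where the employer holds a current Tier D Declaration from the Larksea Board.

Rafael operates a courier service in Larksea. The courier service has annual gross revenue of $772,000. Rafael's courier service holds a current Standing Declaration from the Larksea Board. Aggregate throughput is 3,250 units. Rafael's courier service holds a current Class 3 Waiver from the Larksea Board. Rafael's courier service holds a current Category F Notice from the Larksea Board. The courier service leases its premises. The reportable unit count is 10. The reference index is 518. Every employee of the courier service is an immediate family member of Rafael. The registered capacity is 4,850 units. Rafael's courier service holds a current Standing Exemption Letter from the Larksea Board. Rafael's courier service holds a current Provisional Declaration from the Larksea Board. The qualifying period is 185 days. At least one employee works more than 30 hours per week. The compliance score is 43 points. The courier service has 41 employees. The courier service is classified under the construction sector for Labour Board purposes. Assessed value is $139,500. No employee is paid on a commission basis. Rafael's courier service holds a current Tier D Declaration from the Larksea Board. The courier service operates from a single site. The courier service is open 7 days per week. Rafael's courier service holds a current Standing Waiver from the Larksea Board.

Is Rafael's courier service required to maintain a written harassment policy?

Yes — Rafael's courier service must maintain a written harassment policy.

Exception (a) is satisfied on its face — no employee is paid on commission; a current Category F Notice is held; a current Class 3 Waiver is held. However, paragraphs (e)–(f) must be considered: (e) is engaged — a current Provisional Declaration is held. (f), which would lift (e), is inapplicable — assessed value is $139,500, not under $135,500. Exception (a) does not apply.
Exception (b) fails — the employer's headcount is 41, not under 37.
Exception (c): annual gross revenue is $772,000, under the $803,000 limit; the reference index is 518, less than the 560 limit; every employee is an immediate family member — every condition holds. But: (g) operates against (c): aggregate throughput is 3,250 units, under the 3,610 units limit. Exception (c) does not apply.
Exception (d): the employer operates from a single site; a current Standing Declaration is held — every condition holds. But applying paragraphs (h)–(n): (h) applies — the reportable unit count is 10, under the 13 limit. (i) would limit (h) — the compliance score is 43 points, less than the 46 points limit — but (j) sets (i) aside: (j) operates — the qualifying period is 185 days, below the 215 days limit. (k) operates (the courier service is classified under the construction sector), but is displaced by (l): (l) is engaged — at least one employee exceeds 30 hours/week. (m) is engaged (a current Standing Waiver is held), but is set aside by (n): (n) is engaged — a current Tier D Declaration is held. (d) is therefore removed.
None of the exceptions is available; § 66.6 applies in full.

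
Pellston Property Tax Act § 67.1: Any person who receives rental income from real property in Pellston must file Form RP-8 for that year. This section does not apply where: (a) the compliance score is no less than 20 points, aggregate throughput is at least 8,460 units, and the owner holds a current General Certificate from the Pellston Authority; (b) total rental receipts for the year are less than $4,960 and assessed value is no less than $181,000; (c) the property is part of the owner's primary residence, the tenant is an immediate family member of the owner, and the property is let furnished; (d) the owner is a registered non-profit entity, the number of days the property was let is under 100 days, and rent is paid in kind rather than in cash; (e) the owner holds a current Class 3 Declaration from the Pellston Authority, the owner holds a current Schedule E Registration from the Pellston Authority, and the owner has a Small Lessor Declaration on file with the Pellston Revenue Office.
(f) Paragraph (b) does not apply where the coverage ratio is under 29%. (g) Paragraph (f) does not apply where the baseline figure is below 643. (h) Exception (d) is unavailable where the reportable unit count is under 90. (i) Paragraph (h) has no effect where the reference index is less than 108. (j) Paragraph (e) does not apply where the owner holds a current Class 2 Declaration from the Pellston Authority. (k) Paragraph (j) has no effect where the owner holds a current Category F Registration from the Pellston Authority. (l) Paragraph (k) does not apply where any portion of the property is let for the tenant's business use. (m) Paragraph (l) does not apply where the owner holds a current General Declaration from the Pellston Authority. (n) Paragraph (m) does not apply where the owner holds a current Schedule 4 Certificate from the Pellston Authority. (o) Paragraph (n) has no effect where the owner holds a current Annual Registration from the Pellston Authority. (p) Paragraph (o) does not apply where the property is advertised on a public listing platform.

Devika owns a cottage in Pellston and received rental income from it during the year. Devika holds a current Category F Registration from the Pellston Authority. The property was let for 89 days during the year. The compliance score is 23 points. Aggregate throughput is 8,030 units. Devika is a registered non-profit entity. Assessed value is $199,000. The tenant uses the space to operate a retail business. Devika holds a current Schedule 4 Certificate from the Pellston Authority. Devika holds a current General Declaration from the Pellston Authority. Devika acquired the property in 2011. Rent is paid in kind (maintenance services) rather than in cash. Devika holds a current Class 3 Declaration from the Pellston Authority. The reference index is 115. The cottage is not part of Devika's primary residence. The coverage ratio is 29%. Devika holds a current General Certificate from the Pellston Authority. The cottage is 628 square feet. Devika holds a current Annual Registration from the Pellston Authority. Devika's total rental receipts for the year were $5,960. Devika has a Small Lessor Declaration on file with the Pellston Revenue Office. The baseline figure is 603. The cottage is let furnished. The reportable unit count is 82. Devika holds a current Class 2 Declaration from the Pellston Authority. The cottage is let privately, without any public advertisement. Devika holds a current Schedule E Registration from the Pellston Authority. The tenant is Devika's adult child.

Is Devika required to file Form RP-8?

No — exception (e) applies; Devika is not required to file Form RP-8.

Exception (a) requires that aggregate throughput is at least 8,460 units; but aggregate throughput is 8,030 units, short of 8,460 units, so (a) is unavailable.
Exception (b) requires that total rental receipts for the year are less than $4,960; but total rental receipts for the year are $5,960, not less than $4,960, so (b) is unavailable.
Exception (c) requires that the property is part of the owner's primary residence; but the cottage is not part of the primary residence, so (c) is unavailable.
All of (d)'s requirements are met (Devika is a registered non-profit; the number of days the property was let is 89 days, under the 100 days limit; rent is paid in kind). Turning to paragraphs (h)–(i): (h) is engaged — the reportable unit count is 82, under the 90 limit. (i) does not operate here (the reference index is 115, not less than 108), so (h) stands. So (d) is unavailable.
All of (e)'s requirements are met (a current Class 3 Declaration is held; a current Schedule E Registration is held; a Small Lessor Declaration is on file). Under paragraphs (j)–(p): (j) is engaged (a current Class 2 Declaration is held), but is overridden by (k): (k) applies — a current Category F Registration is held. (l) applies (the space is let for business use), but is overridden by (m): (m) operates against (l): a current General Declaration is held. (n) applies (a current Schedule 4 Certificate is held), but is displaced by (o): (o) applies — a current Annual Registration is held. (p), which would lift (o), is not engaged — the property is let privately without advertisement. (e) remains available.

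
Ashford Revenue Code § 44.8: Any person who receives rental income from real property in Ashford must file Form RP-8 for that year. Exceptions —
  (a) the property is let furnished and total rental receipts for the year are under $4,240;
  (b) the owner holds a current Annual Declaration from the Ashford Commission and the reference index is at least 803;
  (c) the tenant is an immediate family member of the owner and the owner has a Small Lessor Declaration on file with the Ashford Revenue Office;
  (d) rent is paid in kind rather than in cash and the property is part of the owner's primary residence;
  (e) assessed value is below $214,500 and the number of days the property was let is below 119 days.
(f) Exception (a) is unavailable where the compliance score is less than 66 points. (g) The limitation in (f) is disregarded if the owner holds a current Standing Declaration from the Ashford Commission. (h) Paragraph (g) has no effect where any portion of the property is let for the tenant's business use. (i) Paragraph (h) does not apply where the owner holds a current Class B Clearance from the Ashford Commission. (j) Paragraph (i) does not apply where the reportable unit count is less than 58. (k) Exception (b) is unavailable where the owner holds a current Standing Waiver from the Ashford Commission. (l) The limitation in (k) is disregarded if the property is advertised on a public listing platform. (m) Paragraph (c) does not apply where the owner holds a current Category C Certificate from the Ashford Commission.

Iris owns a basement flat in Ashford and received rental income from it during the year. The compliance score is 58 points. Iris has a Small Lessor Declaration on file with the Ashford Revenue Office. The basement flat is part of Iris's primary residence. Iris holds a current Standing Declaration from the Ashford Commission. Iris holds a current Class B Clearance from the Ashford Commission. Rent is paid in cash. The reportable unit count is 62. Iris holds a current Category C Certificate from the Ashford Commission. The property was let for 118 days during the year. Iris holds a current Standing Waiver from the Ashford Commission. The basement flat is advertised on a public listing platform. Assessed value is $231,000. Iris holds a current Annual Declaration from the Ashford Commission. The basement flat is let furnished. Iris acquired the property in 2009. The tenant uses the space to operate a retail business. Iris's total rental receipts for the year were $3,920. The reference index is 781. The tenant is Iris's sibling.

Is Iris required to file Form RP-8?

No — exception (a) applies; Iris is not required to file Form RP-8.

All of (a)'s requirements are met (the property is let furnished; total rental receipts for the year are $3,920, under the $4,240 limit). Under paragraphs (f)–(j): (f) is triggered (the compliance score is 58 points, less than the 66 points limit), but is set aside by (g): (g) applies — a current Standing Declaration is held. (h) is engaged (the space is let for business use), but is itself disapplied by (i): (i) operates against (h): a current Class B Clearance is held. (j), which would lift (i), is inapplicable — the reportable unit count is 62, not less than 58. (a) remains available.
Exception (b) does not apply: the reference index is 781, short of 803.
Exception (c) is satisfied on its face — the tenant is an immediate family member; a Small Lessor Declaration is on file. But: (m) is triggered — a current Category C Certificate is held. Exception (c) does not apply.
Exception (d) fails — rent is paid in cash.
Exception (e) requires that assessed value is below $214,500; but assessed value is $231,000, not below $214,500, so (e) is unavailable.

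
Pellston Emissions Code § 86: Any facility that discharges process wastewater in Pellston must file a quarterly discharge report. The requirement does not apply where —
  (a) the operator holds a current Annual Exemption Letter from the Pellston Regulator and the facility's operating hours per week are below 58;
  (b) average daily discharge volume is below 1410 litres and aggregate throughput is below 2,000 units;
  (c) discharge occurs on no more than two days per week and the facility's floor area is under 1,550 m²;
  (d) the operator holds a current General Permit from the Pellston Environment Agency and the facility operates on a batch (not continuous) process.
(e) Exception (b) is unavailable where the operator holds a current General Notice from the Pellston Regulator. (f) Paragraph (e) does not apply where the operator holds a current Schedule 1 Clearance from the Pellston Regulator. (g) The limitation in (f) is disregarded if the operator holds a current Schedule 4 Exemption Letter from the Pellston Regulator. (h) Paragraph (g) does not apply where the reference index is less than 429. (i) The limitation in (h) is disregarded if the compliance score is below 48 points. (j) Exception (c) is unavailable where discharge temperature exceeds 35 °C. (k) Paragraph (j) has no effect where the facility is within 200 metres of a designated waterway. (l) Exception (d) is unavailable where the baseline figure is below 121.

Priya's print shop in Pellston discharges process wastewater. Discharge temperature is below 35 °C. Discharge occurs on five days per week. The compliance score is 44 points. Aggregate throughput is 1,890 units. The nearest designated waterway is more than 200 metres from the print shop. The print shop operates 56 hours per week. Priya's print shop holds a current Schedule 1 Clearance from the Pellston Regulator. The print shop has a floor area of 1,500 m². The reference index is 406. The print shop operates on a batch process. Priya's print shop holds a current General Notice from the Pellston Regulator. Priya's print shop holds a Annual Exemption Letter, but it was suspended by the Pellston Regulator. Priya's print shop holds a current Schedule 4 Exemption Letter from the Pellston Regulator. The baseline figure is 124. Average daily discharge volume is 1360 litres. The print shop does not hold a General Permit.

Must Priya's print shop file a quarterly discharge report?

Yes — Priya's print shop must file a quarterly discharge report.

Exception (a) requires that the operator holds a current Annual Exemption Letter from the Pellston Regulator; but there is no Annual Exemption Letter in force, so (a) is unavailable.
Exception (b) is satisfied on its face — average daily discharge volume is 1360 litres, below the 1410 litres limit; aggregate throughput is 1,890 units, below the 2,000 units limit. But applying paragraphs (e)–(i): (e) is engaged — a current General Notice is held. (f) would limit (e) — a current Schedule 1 Clearance is held — but (g) sets (f) aside: (g) operates against (f): a current Schedule 4 Exemption Letter is held. (h) would limit (g) — the reference index is 406, less than the 429 limit — but (i) sets (h) aside: (i) operates — the compliance score is 44 points, below the 48 points limit. (b) is therefore removed.
Exception (c) does not apply: discharge occurs on five days per week.
Exception (d) requires that the operator holds a current General Permit from the Pellston Environment Agency; but no General Permit is held, so (d) is unavailable.
No exception displaces § 86.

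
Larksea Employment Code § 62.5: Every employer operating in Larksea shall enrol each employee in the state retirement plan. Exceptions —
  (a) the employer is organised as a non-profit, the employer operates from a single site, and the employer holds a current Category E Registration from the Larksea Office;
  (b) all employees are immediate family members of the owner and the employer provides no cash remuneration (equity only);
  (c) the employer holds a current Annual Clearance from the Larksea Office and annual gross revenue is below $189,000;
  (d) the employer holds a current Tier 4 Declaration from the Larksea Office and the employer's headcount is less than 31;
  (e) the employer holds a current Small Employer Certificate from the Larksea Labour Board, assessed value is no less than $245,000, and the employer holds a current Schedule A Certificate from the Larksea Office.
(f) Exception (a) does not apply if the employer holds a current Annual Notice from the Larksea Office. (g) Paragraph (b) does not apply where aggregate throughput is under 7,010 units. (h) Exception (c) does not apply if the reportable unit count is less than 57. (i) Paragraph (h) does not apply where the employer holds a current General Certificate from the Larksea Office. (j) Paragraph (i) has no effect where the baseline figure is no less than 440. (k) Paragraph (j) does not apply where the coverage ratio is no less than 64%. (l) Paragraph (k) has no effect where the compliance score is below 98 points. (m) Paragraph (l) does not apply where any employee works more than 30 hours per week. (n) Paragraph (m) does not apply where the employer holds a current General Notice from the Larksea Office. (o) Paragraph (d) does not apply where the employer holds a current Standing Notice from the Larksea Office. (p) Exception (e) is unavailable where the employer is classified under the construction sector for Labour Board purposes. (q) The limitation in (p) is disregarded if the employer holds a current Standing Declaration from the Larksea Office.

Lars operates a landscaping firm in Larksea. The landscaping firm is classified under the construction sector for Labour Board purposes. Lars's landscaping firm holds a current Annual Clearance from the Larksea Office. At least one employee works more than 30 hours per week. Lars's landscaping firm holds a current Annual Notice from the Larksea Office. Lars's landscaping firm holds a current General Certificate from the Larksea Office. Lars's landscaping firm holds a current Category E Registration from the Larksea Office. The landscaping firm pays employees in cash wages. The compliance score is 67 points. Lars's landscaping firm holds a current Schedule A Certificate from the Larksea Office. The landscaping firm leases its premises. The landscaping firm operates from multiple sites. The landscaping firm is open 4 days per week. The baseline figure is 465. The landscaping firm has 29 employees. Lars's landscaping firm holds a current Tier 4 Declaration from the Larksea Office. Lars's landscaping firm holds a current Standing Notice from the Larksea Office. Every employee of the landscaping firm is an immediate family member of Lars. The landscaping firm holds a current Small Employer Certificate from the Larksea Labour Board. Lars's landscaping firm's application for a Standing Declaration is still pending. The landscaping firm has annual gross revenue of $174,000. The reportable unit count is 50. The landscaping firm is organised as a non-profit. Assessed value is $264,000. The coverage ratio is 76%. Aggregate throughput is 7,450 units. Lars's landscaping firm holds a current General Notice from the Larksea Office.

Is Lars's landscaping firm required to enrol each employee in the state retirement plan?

Yes — Lars's landscaping firm must enrol each employee in the state retirement plan.

Exception (a) does not apply: the employer operates from multiple sites.
Exception (b) does not apply: employees are paid cash wages.
All of (c)'s requirements are met (a current Annual Clearance is held; annual gross revenue is $174,000, below the $189,000 limit). But: (h) operates against (c): the reportable unit count is 50, less than the 57 limit. (i) would limit (h) — a current General Certificate is held — but (j) sets (i) aside: (j) operates against (i): the baseline figure is 465, meeting the 440 threshold. (k) is engaged (the coverage ratio is 76%, meeting the 64% threshold), but is itself disapplied by (l): (l) applies — the compliance score is 67 points, below the 98 points limit. (m) would limit (l) — at least one employee exceeds 30 hours/week — but (n) sets (m) aside: (n) operates against (m): a current General Notice is held. (c) is therefore removed.
All of (d)'s requirements are met (a current Tier 4 Declaration is held; the employer's headcount is 29, less than the 31 limit). Turning to paragraph (o): (o) is engaged — a current Standing Notice is held. (d) is therefore removed.
Exception (e)'s conditions are all satisfied: a current Small Employer Certificate is held; assessed value is $264,000, meeting the $245,000 threshold; a current Schedule A Certificate is held. Turning to paragraphs (p)–(q): (p) operates against (e): the landscaping firm is classified under the construction sector. (q) is not engaged (no current Standing Declaration is held), so (p) stands. Exception (e) does not apply.
None of the exceptions is available; § 62.5 applies in full.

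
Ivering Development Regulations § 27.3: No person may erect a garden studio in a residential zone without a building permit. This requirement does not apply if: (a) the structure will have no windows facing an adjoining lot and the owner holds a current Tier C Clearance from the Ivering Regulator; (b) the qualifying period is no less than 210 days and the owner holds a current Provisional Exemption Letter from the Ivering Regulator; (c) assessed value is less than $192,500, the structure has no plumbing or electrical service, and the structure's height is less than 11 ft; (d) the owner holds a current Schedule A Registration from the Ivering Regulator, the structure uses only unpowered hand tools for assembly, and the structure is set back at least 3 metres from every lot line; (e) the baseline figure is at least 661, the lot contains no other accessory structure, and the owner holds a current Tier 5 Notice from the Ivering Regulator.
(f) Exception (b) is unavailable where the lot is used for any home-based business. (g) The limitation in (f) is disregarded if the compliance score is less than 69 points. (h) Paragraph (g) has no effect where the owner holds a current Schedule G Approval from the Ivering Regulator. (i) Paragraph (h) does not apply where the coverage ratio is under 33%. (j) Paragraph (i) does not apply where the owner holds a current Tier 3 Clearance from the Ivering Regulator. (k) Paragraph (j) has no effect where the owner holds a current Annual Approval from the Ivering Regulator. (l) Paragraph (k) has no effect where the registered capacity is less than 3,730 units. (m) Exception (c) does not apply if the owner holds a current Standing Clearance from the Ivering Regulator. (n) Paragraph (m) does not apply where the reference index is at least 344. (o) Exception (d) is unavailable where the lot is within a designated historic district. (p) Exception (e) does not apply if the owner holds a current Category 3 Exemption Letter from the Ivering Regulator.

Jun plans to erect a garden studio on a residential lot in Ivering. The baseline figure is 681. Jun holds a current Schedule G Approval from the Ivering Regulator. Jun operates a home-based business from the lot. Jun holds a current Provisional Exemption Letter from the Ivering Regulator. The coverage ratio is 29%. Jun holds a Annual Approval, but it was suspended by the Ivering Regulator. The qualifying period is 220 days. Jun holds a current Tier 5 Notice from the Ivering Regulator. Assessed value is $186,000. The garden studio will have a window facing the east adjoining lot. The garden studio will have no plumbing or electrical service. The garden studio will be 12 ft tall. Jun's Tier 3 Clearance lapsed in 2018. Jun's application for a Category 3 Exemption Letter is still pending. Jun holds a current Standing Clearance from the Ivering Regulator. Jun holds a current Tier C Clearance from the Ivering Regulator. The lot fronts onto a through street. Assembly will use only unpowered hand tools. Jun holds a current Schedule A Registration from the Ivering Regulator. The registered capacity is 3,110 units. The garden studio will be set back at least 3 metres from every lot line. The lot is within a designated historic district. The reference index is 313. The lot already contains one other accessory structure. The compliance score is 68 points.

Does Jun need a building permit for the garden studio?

Exception (a) requires that the structure will have no windows facing an adjoining lot; but a window faces an adjoining lot, so (a) is unavailable.
All of (b)'s requirements are met (the qualifying period is 220 days, meeting the 210 days threshold; a current Provisional Exemption Letter is held). Applying paragraphs (f)–(l): (f) is engaged (a home-based business operates on the lot), but is itself disapplied by (g): (g) is triggered — the compliance score is 68 points, less than the 69 points limit. (h) would limit (g) — a current Schedule G Approval is held — but (i) sets (h) aside: (i) operates against (h): the coverage ratio is 29%, under the 33% limit. (j), which would lift (i), is not engaged — there is no Tier 3 Clearance in force. So (b) applies.
Exception (c) fails — the structure's height is 12 ft, not less than 11 ft.
Exception (d) is satisfied on its face — a current Schedule A Registration is held; assembly uses only hand tools; the setback is at least 3 m on every side. However, paragraph (o) must be considered: (o) operates against (d): the lot is in a historic district. Exception (d) does not apply.
Exception (e) does not apply: the lot already has another accessory structure.

No — exception (b) applies; Jun does not need a building permit.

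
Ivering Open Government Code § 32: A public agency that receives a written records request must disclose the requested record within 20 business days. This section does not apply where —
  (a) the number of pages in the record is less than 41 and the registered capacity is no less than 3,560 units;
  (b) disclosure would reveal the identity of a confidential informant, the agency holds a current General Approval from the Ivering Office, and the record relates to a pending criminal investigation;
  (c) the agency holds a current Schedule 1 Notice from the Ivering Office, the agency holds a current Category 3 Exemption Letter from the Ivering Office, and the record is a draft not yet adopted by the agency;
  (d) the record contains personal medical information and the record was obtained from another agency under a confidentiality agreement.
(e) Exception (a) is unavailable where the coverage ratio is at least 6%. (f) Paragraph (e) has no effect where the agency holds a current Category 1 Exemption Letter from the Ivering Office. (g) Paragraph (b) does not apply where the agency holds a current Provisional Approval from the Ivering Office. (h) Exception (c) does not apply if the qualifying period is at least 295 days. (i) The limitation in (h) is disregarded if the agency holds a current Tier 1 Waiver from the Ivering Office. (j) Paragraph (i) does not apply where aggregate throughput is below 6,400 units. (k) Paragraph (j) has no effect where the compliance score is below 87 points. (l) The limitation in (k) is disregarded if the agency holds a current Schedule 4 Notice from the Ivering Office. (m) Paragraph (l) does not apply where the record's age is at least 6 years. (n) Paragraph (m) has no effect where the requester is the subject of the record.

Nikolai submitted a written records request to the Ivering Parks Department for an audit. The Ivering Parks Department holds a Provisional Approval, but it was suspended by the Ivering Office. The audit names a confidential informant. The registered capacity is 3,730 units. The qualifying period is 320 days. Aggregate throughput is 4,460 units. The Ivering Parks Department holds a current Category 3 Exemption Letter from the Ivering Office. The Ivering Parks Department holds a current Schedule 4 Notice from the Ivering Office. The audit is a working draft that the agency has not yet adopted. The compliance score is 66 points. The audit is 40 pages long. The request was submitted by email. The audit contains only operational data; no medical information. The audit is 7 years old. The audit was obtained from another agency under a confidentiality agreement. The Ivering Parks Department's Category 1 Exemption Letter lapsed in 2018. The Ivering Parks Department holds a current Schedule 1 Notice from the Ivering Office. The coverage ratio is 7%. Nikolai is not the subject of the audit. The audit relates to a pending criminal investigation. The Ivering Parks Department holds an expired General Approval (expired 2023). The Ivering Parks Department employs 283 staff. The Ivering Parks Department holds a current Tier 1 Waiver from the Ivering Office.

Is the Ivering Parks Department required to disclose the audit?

No — exception (c) applies; the Ivering Parks Department is not required to disclose the audit.

Exception (a) is satisfied on its face — the number of pages in the record is 40, less than the 41 limit; the registered capacity is 3,730 units, meeting the 3,560 units threshold. However, paragraphs (e)–(f) must be considered: (e) is triggered — the coverage ratio is 7%, meeting the 6% threshold. (f) is not engaged (the Category 1 Exemption Letter is not current), so (e) stands. So (a) is unavailable.
Exception (b) fails — no current General Approval is held.
Exception (c)'s conditions are all satisfied: a current Schedule 1 Notice is held; a current Category 3 Exemption Letter is held; the audit is an unadopted draft. Applying paragraphs (h)–(n): (h) operates (the qualifying period is 320 days, meeting the 295 days threshold), but is set aside by (i): (i) operates — a current Tier 1 Waiver is held. (j) is triggered (aggregate throughput is 4,460 units, below the 6,400 units limit), but yields to (k): (k) is engaged — the compliance score is 66 points, below the 87 points limit. (l) is triggered (a current Schedule 4 Notice is held), but is set aside by (m): (m) operates against (l): the record's age is 7 years, meeting the 6 years threshold. (n) is not engaged (Nikolai is not the subject of the audit), so (m) stands. So (c) applies.
Exception (d) does not apply: the audit contains only operational data.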